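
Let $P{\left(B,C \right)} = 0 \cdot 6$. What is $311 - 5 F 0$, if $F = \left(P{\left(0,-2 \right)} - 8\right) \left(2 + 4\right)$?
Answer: $311$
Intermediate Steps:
$P{\left(B,C \right)} = 0$
$F = -48$ ($F = \left(0 - 8\right) \left(2 + 4\right) = \left(0 - 8\right) 6 = \left(-8\right) 6 = -48$)
$311 - 5 F 0 = 311 - 5 \left(-48\right) 0 = 311 - \left(-240\right) 0 = 311 - 0 = 311 + 0 = 311$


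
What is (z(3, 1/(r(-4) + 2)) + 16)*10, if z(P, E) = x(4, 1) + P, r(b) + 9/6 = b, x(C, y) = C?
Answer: 230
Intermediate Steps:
r(b) = -3/2 + b
z(P, E) = 4 + P
(z(3, 1/(r(-4) + 2)) + 16)*10 = ((4 + 3) + 16)*10 = (7 + 16)*10 = 23*10 = 230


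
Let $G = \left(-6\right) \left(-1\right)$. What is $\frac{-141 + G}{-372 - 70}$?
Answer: $\frac{135}{442} \approx 0.30543$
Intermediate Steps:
$G = 6$
$\frac{-141 + G}{-372 - 70} = \frac{-141 + 6}{-372 - 70} = - \frac{135}{-442} = \left(-135\right) \left(- \frac{1}{442}\right) = \frac{135}{442}$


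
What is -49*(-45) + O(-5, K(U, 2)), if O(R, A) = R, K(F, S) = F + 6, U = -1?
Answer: 2200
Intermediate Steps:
K(F, S) = 6 + F
-49*(-45) + O(-5, K(U, 2)) = -49*(-45) - 5 = 2205 - 5 = 2200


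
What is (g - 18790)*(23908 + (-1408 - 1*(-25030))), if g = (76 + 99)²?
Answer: 562517550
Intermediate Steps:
g = 30625 (g = 175² = 30625)
(g - 18790)*(23908 + (-1408 - 1*(-25030))) = (30625 - 18790)*(23908 + (-1408 - 1*(-25030))) = 11835*(23908 + (-1408 + 25030)) = 11835*(23908 + 23622) = 11835*47530 = 562517550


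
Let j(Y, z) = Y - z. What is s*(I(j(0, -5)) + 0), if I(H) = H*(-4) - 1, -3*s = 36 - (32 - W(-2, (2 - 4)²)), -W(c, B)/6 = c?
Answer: 112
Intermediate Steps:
W(c, B) = -6*c
s = -16/3 (s = -(36 - (32 - (-6)*(-2)))/3 = -(36 - (32 - 1*12))/3 = -(36 - (32 - 12))/3 = -(36 - 1*20)/3 = -(36 - 20)/3 = -⅓*16 = -16/3 ≈ -5.3333)
I(H) = -1 - 4*H (I(H) = -4*H - 1 = -1 - 4*H)
s*(I(j(0, -5)) + 0) = -16*((-1 - 4*(0 - 1*(-5))) + 0)/3 = -16*((-1 - 4*(0 + 5)) + 0)/3 = -16*((-1 - 4*5) + 0)/3 = -16*((-1 - 20) + 0)/3 = -16*(-21 + 0)/3 = -16/3*(-21) = 112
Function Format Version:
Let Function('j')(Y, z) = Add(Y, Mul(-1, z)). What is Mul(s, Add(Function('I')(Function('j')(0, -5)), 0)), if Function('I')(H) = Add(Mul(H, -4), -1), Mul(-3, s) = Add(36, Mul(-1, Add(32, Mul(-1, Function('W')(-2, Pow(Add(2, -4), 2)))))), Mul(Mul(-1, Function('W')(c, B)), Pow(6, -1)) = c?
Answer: 112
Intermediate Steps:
Function('W')(c, B) = Mul(-6, c)
s = Rational(-16, 3) (s = Mul(Rational(-1, 3), Add(36, Mul(-1, Add(32, Mul(-1, Mul(-6, -2)))))) = Mul(Rational(-1, 3), Add(36, Mul(-1, Add(32, Mul(-1, 12))))) = Mul(Rational(-1, 3), Add(36, Mul(-1, Add(32, -12)))) = Mul(Rational(-1, 3), Add(36, Mul(-1, 20))) = Mul(Rational(-1, 3), Add(36, -20)) = Mul(Rational(-1, 3), 16) = Rational(-16, 3) ≈ -5.3333)
Function('I')(H) = Add(-1, Mul(-4, H)) (Function('I')(H) = Add(Mul(-4, H), -1) = Add(-1, Mul(-4, H)))
Mul(s, Add(Function('I')(Function('j')(0, -5)), 0)) = Mul(Rational(-16, 3), Add(Add(-1, Mul(-4, Add(0, Mul(-1, -5)))), 0)) = Mul(Rational(-16, 3), Add(Add(-1, Mul(-4, Add(0, 5))), 0)) = Mul(Rational(-16, 3), Add(Add(-1, Mul(-4, 5)), 0)) = Mul(Rational(-16, 3), Add(Add(-1, -20), 0)) = Mul(Rational(-16, 3), Add(-21, 0)) = Mul(Rational(-16, 3), -21) = 112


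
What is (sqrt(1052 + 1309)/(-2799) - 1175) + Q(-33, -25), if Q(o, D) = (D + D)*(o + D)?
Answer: 1725 - sqrt(2361)/2799 ≈ 1725.0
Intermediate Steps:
Q(o, D) = 2*D*(D + o) (Q(o, D) = (2*D)*(D + o) = 2*D*(D + o))
(sqrt(1052 + 1309)/(-2799) - 1175) + Q(-33, -25) = (sqrt(1052 + 1309)/(-2799) - 1175) + 2*(-25)*(-25 - 33) = (sqrt(2361)*(-1/2799) - 1175) + 2*(-25)*(-58) = (-sqrt(2361)/2799 - 1175) + 2900 = (-1175 - sqrt(2361)/2799) + 2900 = 1725 - sqrt(2361)/2799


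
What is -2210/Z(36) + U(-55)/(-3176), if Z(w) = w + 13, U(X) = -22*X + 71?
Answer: -7081729/155624 ≈ -45.505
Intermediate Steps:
U(X) = 71 - 22*X
Z(w) = 13 + w
-2210/Z(36) + U(-55)/(-3176) = -2210/(13 + 36) + (71 - 22*(-55))/(-3176) = -2210/49 + (71 + 1210)*(-1/3176) = -2210*1/49 + 1281*(-1/3176) = -2210/49 - 1281/3176 = -7081729/155624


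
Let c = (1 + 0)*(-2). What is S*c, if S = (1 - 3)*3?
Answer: 12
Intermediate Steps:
S = -6 (S = -2*3 = -6)
c = -2 (c = 1*(-2) = -2)
S*c = -6*(-2) = 12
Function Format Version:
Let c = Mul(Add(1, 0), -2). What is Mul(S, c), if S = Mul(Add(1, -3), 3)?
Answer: 12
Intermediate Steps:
S = -6 (S = Mul(-2, 3) = -6)
c = -2 (c = Mul(1, -2) = -2)
Mul(S, c) = Mul(-6, -2) = 12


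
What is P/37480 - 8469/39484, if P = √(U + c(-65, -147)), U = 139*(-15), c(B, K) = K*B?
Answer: -8469/39484 + 3*√830/37480 ≈ -0.21219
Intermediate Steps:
c(B, K) = B*K
U = -2085
P = 3*√830 (P = √(-2085 - 65*(-147)) = √(-2085 + 9555) = √7470 = 3*√830 ≈ 86.429)
P/37480 - 8469/39484 = (3*√830)/37480 - 8469/39484 = (3*√830)*(1/37480) - 8469*1/39484 = 3*√830/37480 - 8469/39484 = -8469/39484 + 3*√830/37480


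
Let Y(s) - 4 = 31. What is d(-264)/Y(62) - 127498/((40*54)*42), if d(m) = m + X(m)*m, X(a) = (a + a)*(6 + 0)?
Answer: 1083506299/45360 ≈ 23887.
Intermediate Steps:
Y(s) = 35 (Y(s) = 4 + 31 = 35)
X(a) = 12*a (X(a) = (2*a)*6 = 12*a)
d(m) = m + 12*m**2 (d(m) = m + (12*m)*m = m + 12*m**2)
d(-264)/Y(62) - 127498/((40*54)*42) = -264*(1 + 12*(-264))/35 - 127498/((40*54)*42) = -264*(1 - 3168)*(1/35) - 127498/(2160*42) = -264*(-3167)*(1/35) - 127498/90720 = 836088*(1/35) - 127498*1/90720 = 836088/35 - 9107/6480 = 1083506299/45360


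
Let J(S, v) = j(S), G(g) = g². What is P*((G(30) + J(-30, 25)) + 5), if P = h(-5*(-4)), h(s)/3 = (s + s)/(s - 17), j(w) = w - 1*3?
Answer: 34880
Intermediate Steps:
j(w) = -3 + w (j(w) = w - 3 = -3 + w)
J(S, v) = -3 + S
h(s) = 6*s/(-17 + s) (h(s) = 3*((s + s)/(s - 17)) = 3*((2*s)/(-17 + s)) = 3*(2*s/(-17 + s)) = 6*s/(-17 + s))
P = 40 (P = 6*(-5*(-4))/(-17 - 5*(-4)) = 6*20/(-17 + 20) = 6*20/3 = 6*20*(⅓) = 40)
P*((G(30) + J(-30, 25)) + 5) = 40*((30² + (-3 - 30)) + 5) = 40*((900 - 33) + 5) = 40*(867 + 5) = 40*872 = 34880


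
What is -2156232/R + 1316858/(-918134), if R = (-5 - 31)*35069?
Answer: 13216573159/48297061869 ≈ 0.27365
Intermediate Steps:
R = -1262484 (R = -36*35069 = -1262484)
-2156232/R + 1316858/(-918134) = -2156232/(-1262484) + 1316858/(-918134) = -2156232*(-1/1262484) + 1316858*(-1/918134) = 179686/105207 - 658429/459067 = 13216573159/48297061869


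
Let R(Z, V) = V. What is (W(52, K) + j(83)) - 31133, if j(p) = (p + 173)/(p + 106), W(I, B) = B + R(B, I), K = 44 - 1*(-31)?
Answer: -5859878/189 ≈ -31005.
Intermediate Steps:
K = 75 (K = 44 + 31 = 75)
W(I, B) = B + I
j(p) = (173 + p)/(106 + p)
(W(52, K) + j(83)) - 31133 = ((75 + 52) + (173 + 83)/(106 + 83)) - 31133 = (127 + 256/189) - 31133 = 24259/189 - 31133 = -5859878/189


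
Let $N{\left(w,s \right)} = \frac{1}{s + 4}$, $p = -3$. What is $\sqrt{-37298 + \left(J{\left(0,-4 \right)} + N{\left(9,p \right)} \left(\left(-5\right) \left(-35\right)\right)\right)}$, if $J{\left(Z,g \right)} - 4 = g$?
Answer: $i \sqrt{37123} \approx 192.67 i$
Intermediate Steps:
$J{\left(Z,g \right)} = 4 + g$
$N{\left(w,s \right)} = \frac{1}{4 + s}$
$\sqrt{-37298 + \left(J{\left(0,-4 \right)} + N{\left(9,p \right)} \left(\left(-5\right) \left(-35\right)\right)\right)} = \sqrt{-37298 + \left(\left(4 - 4\right) + \frac{\left(-5\right) \left(-35\right)}{4 - 3}\right)} = \sqrt{-37298 + \left(0 + 1^{-1} \cdot 175\right)} = \sqrt{-37298 + \left(0 + 1 \cdot 175\right)} = \sqrt{-37298 + \left(0 + 175\right)} = \sqrt{-37298 + 175} = \sqrt{-37123} = i \sqrt{37123}$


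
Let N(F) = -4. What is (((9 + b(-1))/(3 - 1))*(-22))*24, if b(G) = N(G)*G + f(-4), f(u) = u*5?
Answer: 1848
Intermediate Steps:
f(u) = 5*u
b(G) = -20 - 4*G (b(G) = -4*G + 5*(-4) = -4*G - 20 = -20 - 4*G)
(((9 + b(-1))/(3 - 1))*(-22))*24 = (((9 + (-20 - 4*(-1)))/(3 - 1))*(-22))*24 = (((9 + (-20 + 4))/2)*(-22))*24 = (((9 - 16)*(½))*(-22))*24 = (-7*½*(-22))*24 = -7/2*(-22)*24 = 77*24 = 1848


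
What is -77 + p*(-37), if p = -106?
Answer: 3845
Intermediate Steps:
-77 + p*(-37) = -77 - 106*(-37) = -77 + 3922 = 3845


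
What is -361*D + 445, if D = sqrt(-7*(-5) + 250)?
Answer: 445 - 361*sqrt(285) ≈ -5649.4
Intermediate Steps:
D = sqrt(285) (D = sqrt(35 + 250) = sqrt(285) ≈ 16.882)
-361*D + 445 = -361*sqrt(285) + 445 = 445 - 361*sqrt(285)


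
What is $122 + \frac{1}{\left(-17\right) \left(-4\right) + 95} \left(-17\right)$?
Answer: $\frac{19869}{163} \approx 121.9$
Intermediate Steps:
$122 + \frac{1}{\left(-17\right) \left(-4\right) + 95} \left(-17\right) = 122 + \frac{1}{68 + 95} \left(-17\right) = 122 + \frac{1}{163} \left(-17\right) = 122 - \frac{17}{163} = \frac{19869}{163}$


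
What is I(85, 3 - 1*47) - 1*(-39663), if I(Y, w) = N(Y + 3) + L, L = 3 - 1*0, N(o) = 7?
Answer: 39673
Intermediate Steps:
L = 3 (L = 3 + 0 = 3)
I(Y, w) = 10 (I(Y, w) = 7 + 3 = 10)
I(85, 3 - 1*47) - 1*(-39663) = 10 - 1*(-39663) = 10 + 39663 = 39673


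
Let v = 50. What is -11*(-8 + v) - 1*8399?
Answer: -8861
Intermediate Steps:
-11*(-8 + v) - 1*8399 = -11*(-8 + 50) - 1*8399 = -11*42 - 8399 = -462 - 8399 = -8861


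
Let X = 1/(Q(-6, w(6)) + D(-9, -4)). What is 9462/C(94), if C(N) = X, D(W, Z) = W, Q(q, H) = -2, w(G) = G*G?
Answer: -104082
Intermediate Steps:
w(G) = G²
X = -1/11 (X = 1/(-2 - 9) = 1/(-11) = -1/11 ≈ -0.090909)
C(N) = -1/11
9462/C(94) = 9462/(-1/11) = 9462*(-11) = -104082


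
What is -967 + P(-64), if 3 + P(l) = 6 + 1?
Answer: -963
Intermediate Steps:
P(l) = 4 (P(l) = -3 + (6 + 1) = -3 + 7 = 4)
-967 + P(-64) = -967 + 4 = -963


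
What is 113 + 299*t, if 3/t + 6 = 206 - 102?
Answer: 11971/98 ≈ 122.15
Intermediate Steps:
t = 3/98 (t = 3/(-6 + (206 - 102)) = 3/(-6 + 104) = 3/98 ≈ 0.030612)
113 + 299*t = 113 + 299*(3/98) = 113 + 897/98 = 11971/98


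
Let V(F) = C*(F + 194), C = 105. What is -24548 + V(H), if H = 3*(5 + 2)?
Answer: -1973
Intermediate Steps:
H = 21 (H = 3*7 = 21)
V(F) = 20370 + 105*F (V(F) = 105*(F + 194) = 105*(194 + F) = 20370 + 105*F)
-24548 + V(H) = -24548 + (20370 + 105*21) = -24548 + (20370 + 2205) = -24548 + 22575 = -1973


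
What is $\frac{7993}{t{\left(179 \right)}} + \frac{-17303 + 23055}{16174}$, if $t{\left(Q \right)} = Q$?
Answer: $\frac{65154195}{1447573} \approx 45.009$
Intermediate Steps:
$\frac{7993}{t{\left(179 \right)}} + \frac{-17303 + 23055}{16174} = \frac{7993}{179} + \frac{-17303 + 23055}{16174} = 7993 \cdot \frac{1}{179} + 5752 \cdot \frac{1}{16174} = \frac{7993}{179} + \frac{2876}{8087} = \frac{65154195}{1447573}$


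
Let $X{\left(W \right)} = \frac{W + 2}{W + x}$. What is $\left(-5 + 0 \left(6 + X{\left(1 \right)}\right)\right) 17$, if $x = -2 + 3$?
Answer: $-85$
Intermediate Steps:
$x = 1$
$X{\left(W \right)} = \frac{2 + W}{1 + W}$ ($X{\left(W \right)} = \frac{W + 2}{W + 1} = \frac{2 + W}{1 + W}$)
$\left(-5 + 0 \left(6 + X{\left(1 \right)}\right)\right) 17 = \left(-5 + 0 \left(6 + \frac{2 + 1}{1 + 1}\right)\right) 17 = \left(-5 + 0 \left(6 + \frac{1}{2} \cdot 3\right)\right) 17 = \left(-5 + 0 \left(6 + \frac{3}{2}\right)\right) 17 = \left(-5 + 0 \cdot \frac{15}{2}\right) 17 = \left(-5 + 0\right) 17 = \left(-5\right) 17 = -85$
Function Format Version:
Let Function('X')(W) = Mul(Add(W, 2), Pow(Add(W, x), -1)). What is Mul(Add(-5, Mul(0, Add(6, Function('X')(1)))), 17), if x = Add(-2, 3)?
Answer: -85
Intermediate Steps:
x = 1
Function('X')(W) = Mul(Pow(Add(1, W), -1), Add(2, W)) (Function('X')(W) = Mul(Add(W, 2), Pow(Add(W, 1), -1)) = Mul(Add(2, W), Pow(Add(1, W), -1)) = Mul(Pow(Add(1, W), -1), Add(2, W)))
Mul(Add(-5, Mul(0, Add(6, Function('X')(1)))), 17) = Mul(Add(-5, Mul(0, Add(6, Mul(Pow(Add(1, 1), -1), Add(2, 1))))), 17) = Mul(Add(-5, Mul(0, Add(6, Mul(Pow(2, -1), 3)))), 17) = Mul(Add(-5, Mul(0, Add(6, Mul(Rational(1, 2), 3)))), 17) = Mul(Add(-5, Mul(0, Add(6, Rational(3, 2)))), 17) = Mul(Add(-5, Mul(0, Rational(15, 2))), 17) = Mul(Add(-5, 0), 17) = Mul(-5, 17) = -85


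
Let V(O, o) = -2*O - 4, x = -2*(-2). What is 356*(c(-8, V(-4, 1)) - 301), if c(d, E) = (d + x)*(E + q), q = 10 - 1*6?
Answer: -118548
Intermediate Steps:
q = 4 (q = 10 - 6 = 4)
x = 4
V(O, o) = -4 - 2*O
c(d, E) = (4 + E)*(4 + d) (c(d, E) = (d + 4)*(E + 4) = (4 + d)*(4 + E) = (4 + E)*(4 + d))
356*(c(-8, V(-4, 1)) - 301) = 356*((16 + 4*(-4 - 2*(-4)) + 4*(-8) + (-4 - 2*(-4))*(-8)) - 301) = 356*((16 + 4*(-4 + 8) - 32 + (-4 + 8)*(-8)) - 301) = 356*((16 + 4*4 - 32 + 4*(-8)) - 301) = 356*((16 + 16 - 32 - 32) - 301) = 356*(-32 - 301) = 356*(-333) = -118548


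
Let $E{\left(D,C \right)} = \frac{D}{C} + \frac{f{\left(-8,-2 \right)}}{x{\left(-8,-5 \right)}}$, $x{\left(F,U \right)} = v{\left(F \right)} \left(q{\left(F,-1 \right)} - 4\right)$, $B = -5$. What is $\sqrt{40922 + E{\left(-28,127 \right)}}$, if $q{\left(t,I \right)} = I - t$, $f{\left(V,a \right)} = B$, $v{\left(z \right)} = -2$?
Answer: $\frac{11 \sqrt{196375782}}{762} \approx 202.29$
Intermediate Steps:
$f{\left(V,a \right)} = -5$
$x{\left(F,U \right)} = 10 + 2 F$ ($x{\left(F,U \right)} = - 2 \left(\left(-1 - F\right) - 4\right) = - 2 \left(-5 - F\right) = 10 + 2 F$)
$E{\left(D,C \right)} = \frac{5}{6} + \frac{D}{C}$ ($E{\left(D,C \right)} = \frac{D}{C} - \frac{5}{10 + 2 \left(-8\right)} = \frac{D}{C} - \frac{5}{10 - 16} = \frac{D}{C} - \frac{5}{-6} = \frac{D}{C} - - \frac{5}{6} = \frac{D}{C} + \frac{5}{6} = \frac{5}{6} + \frac{D}{C}$)
$\sqrt{40922 + E{\left(-28,127 \right)}} = \sqrt{40922 + \left(\frac{5}{6} - \frac{28}{127}\right)} = \sqrt{40922 + \frac{467}{762}} = \sqrt{\frac{31183031}{762}} = \frac{11 \sqrt{196375782}}{762}$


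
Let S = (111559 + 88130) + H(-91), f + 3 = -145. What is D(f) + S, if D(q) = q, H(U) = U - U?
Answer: 199541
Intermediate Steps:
f = -148 (f = -3 - 145 = -148)
H(U) = 0
S = 199689 (S = (111559 + 88130) + 0 = 199689 + 0 = 199689)
D(f) + S = -148 + 199689 = 199541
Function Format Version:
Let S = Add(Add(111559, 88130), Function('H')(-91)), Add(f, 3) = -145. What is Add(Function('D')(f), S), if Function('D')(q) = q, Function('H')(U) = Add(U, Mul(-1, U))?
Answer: 199541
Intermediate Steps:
f = -148 (f = Add(-3, -145) = -148)
Function('H')(U) = 0
S = 199689 (S = Add(Add(111559, 88130), 0) = Add(199689, 0) = 199689)
Add(Function('D')(f), S) = Add(-148, 199689) = 199541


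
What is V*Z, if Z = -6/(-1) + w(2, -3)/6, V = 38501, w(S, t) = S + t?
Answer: 1347535/6 ≈ 2.2459e+5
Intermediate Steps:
Z = 35/6 (Z = -6/(-1) + (2 - 3)/6 = -6*(-1) - 1*⅙ = 6 - ⅙ = 35/6 ≈ 5.8333)
V*Z = 38501*(35/6) = 1347535/6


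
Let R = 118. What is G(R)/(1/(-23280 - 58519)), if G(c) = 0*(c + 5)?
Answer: 0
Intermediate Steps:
G(c) = 0 (G(c) = 0*(5 + c) = 0)
G(R)/(1/(-23280 - 58519)) = 0/(1/(-23280 - 58519)) = 0/(1/(-81799)) = 0/(-1/81799) = 0*(-81799) = 0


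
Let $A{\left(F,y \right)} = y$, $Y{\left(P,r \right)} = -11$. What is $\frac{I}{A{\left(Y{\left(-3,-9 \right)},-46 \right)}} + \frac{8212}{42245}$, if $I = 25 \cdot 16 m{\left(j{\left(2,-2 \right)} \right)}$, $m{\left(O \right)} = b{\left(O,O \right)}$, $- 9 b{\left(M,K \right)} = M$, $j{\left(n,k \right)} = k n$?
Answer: $- \frac{32096116}{8744715} \approx -3.6703$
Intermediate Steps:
$b{\left(M,K \right)} = - \frac{M}{9}$
$m{\left(O \right)} = - \frac{O}{9}$
$I = \frac{1600}{9}$ ($I = 25 \cdot 16 \left(- \frac{\left(-2\right) 2}{9}\right) = 400 \left(\left(- \frac{1}{9}\right) \left(-4\right)\right) = 400 \cdot \frac{4}{9} = \frac{1600}{9} \approx 177.78$)
$\frac{I}{A{\left(Y{\left(-3,-9 \right)},-46 \right)}} + \frac{8212}{42245} = \frac{1600}{9 \left(-46\right)} + \frac{8212}{42245} = \frac{1600}{9} \left(- \frac{1}{46}\right) + 8212 \cdot \frac{1}{42245} = - \frac{800}{207} + \frac{8212}{42245} = - \frac{32096116}{8744715}$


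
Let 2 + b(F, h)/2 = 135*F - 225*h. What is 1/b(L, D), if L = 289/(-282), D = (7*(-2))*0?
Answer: -47/13193 ≈ -0.0035625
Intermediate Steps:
D = 0 (D = -14*0 = 0)
L = -289/282 (L = 289*(-1/282) = -289/282 ≈ -1.0248)
b(F, h) = -4 - 450*h + 270*F (b(F, h) = -4 + 2*(135*F - 225*h) = -4 + 2*(-225*h + 135*F) = -4 + (-450*h + 270*F) = -4 - 450*h + 270*F)
1/b(L, D) = 1/(-4 - 450*0 + 270*(-289/282)) = 1/(-4 + 0 - 13005/47) = 1/(-13193/47) = -47/13193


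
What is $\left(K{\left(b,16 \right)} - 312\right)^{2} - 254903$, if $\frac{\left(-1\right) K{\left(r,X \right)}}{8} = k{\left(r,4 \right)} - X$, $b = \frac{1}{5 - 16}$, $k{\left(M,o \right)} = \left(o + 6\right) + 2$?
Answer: $-176503$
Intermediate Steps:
$k{\left(M,o \right)} = 8 + o$ ($k{\left(M,o \right)} = \left(6 + o\right) + 2 = 8 + o$)
$b = - \frac{1}{11}$ ($b = \frac{1}{-11} = - \frac{1}{11} \approx -0.090909$)
$K{\left(r,X \right)} = -96 + 8 X$ ($K{\left(r,X \right)} = - 8 \left(\left(8 + 4\right) - X\right) = - 8 \left(12 - X\right) = -96 + 8 X$)
$\left(K{\left(b,16 \right)} - 312\right)^{2} - 254903 = \left(\left(-96 + 8 \cdot 16\right) - 312\right)^{2} - 254903 = \left(\left(-96 + 128\right) - 312\right)^{2} - 254903 = \left(32 - 312\right)^{2} - 254903 = \left(-280\right)^{2} - 254903 = 78400 - 254903 = -176503$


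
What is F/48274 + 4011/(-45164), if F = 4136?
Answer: -487765/155731924 ≈ -0.0031321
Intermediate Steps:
F/48274 + 4011/(-45164) = 4136/48274 + 4011/(-45164) = 4136*(1/48274) + 4011*(-1/45164) = 2068/24137 - 573/6452 = -487765/155731924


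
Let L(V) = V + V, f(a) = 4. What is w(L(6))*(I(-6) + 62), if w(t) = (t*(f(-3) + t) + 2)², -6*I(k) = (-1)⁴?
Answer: 6981478/3 ≈ 2.3272e+6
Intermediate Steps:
L(V) = 2*V
I(k) = -⅙ (I(k) = -⅙*(-1)⁴ = -⅙*1 = -⅙)
w(t) = (2 + t*(4 + t))² (w(t) = (t*(4 + t) + 2)² = (2 + t*(4 + t))²)
w(L(6))*(I(-6) + 62) = (2 + (2*6)² + 4*(2*6))²*(-⅙ + 62) = (2 + 12² + 4*12)²*(371/6) = (2 + 144 + 48)²*(371/6) = 194²*(371/6) = 37636*(371/6) = 6981478/3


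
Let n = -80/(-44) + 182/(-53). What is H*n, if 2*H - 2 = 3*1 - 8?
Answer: 1413/583 ≈ 2.4237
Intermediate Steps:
H = -3/2 (H = 1 + (3*1 - 8)/2 = 1 + (3 - 8)/2 = 1 + (½)*(-5) = 1 - 5/2 = -3/2 ≈ -1.5000)
n = -942/583 (n = -80*(-1/44) + 182*(-1/53) = 20/11 - 182/53 = -942/583 ≈ -1.6158)
H*n = -3/2*(-942/583) = 1413/583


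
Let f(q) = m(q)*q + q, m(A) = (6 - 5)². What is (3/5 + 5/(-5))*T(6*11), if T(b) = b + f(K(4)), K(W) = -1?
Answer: -128/5 ≈ -25.600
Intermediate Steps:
m(A) = 1 (m(A) = 1² = 1)
f(q) = 2*q (f(q) = 1*q + q = q + q = 2*q)
T(b) = -2 + b (T(b) = b + 2*(-1) = b - 2 = -2 + b)
(3/5 + 5/(-5))*T(6*11) = (3/5 + 5/(-5))*(-2 + 6*11) = (3*(⅕) + 5*(-⅕))*(-2 + 66) = (⅗ - 1)*64 = -⅖*64 = -128/5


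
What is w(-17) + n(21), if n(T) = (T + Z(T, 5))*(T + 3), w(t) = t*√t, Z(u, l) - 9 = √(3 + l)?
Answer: 720 + 48*√2 - 17*I*√17 ≈ 787.88 - 70.093*I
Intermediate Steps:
Z(u, l) = 9 + √(3 + l)
w(t) = t^(3/2)
n(T) = (3 + T)*(9 + T + 2*√2) (n(T) = (T + (9 + √(3 + 5)))*(T + 3) = (T + (9 + √8))*(3 + T) = (T + (9 + 2*√2))*(3 + T) = (9 + T + 2*√2)*(3 + T) = (3 + T)*(9 + T + 2*√2))
w(-17) + n(21) = (-17)^(3/2) + (27 + 21² + 6*√2 + 12*21 + 2*21*√2) = -17*I*√17 + (27 + 441 + 6*√2 + 252 + 42*√2) = -17*I*√17 + (720 + 48*√2) = 720 + 48*√2 - 17*I*√17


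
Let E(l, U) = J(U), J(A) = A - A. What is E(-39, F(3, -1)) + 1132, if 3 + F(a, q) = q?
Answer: 1132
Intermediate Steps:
F(a, q) = -3 + q
J(A) = 0
E(l, U) = 0
E(-39, F(3, -1)) + 1132 = 0 + 1132 = 1132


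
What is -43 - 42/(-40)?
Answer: -839/20 ≈ -41.950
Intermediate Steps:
-43 - 42/(-40) = -43 - 42*(-1/40) = -43 + 21/20 = -839/20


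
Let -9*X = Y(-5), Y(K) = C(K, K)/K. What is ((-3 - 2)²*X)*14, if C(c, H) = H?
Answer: -350/9 ≈ -38.889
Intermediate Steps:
Y(K) = 1 (Y(K) = K/K = 1)
X = -⅑ (X = -⅑*1 = -⅑ ≈ -0.11111)
((-3 - 2)²*X)*14 = ((-3 - 2)²*(-⅑))*14 = ((-5)²*(-⅑))*14 = (25*(-⅑))*14 = -25/9*14 = -350/9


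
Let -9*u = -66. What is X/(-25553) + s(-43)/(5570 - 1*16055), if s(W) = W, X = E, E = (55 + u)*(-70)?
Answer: 4258939/24356655 ≈ 0.17486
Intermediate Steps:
u = 22/3 (u = -1/9*(-66) = 22/3 ≈ 7.3333)
E = -13090/3 (E = (55 + 22/3)*(-70) = (187/3)*(-70) = -13090/3 ≈ -4363.3)
X = -13090/3 ≈ -4363.3
X/(-25553) + s(-43)/(5570 - 1*16055) = -13090/3/(-25553) - 43/(5570 - 1*16055) = -13090/3*(-1/25553) - 43/(5570 - 16055) = 1190/6969 - 43/(-10485) = 1190/6969 - 43*(-1/10485) = 1190/6969 + 43/10485 = 4258939/24356655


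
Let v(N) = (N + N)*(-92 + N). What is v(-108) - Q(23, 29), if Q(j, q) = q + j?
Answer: 43148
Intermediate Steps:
v(N) = 2*N*(-92 + N) (v(N) = (2*N)*(-92 + N) = 2*N*(-92 + N))
Q(j, q) = j + q
v(-108) - Q(23, 29) = 2*(-108)*(-92 - 108) - (23 + 29) = 2*(-108)*(-200) - 1*52 = 43200 - 52 = 43148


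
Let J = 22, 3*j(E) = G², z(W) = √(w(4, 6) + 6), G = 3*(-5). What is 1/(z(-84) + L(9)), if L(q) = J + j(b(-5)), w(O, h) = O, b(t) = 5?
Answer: 97/9399 - √10/9399 ≈ 0.0099838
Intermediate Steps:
G = -15
z(W) = √10 (z(W) = √(4 + 6) = √10)
j(E) = 75 (j(E) = (⅓)*(-15)² = (⅓)*225 = 75)
L(q) = 97 (L(q) = 22 + 75 = 97)
1/(z(-84) + L(9)) = 1/(√10 + 97) = 1/(97 + √10)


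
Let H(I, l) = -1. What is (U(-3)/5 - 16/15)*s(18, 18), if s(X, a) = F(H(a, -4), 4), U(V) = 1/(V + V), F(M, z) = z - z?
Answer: 0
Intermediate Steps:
F(M, z) = 0
U(V) = 1/(2*V)
s(X, a) = 0
(U(-3)/5 - 16/15)*s(18, 18) = (((½)/(-3))/5 - 16/15)*0 = (((½)*(-⅓))*(⅕) - 16*1/15)*0 = (-⅙*⅕ - 16/15)*0 = (-1/30 - 16/15)*0 = -11/10*0 = 0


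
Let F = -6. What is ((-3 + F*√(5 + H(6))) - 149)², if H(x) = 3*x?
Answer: 23932 + 1824*√23 ≈ 32680.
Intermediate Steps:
((-3 + F*√(5 + H(6))) - 149)² = ((-3 - 6*√(5 + 3*6)) - 149)² = ((-3 - 6*√(5 + 18)) - 149)² = ((-3 - 6*√23) - 149)² = (-152 - 6*√23)²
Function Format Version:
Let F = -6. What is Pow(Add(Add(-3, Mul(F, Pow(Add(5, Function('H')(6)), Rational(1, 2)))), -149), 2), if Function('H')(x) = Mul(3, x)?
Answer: Add(23932, Mul(1824, Pow(23, Rational(1, 2)))) ≈ 32680.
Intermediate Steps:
Pow(Add(Add(-3, Mul(F, Pow(Add(5, Function('H')(6)), Rational(1, 2)))), -149), 2) = Pow(Add(Add(-3, Mul(-6, Pow(Add(5, Mul(3, 6)), Rational(1, 2)))), -149), 2) = Pow(Add(Add(-3, Mul(-6, Pow(Add(5, 18), Rational(1, 2)))), -149), 2) = Pow(Add(Add(-3, Mul(-6, Pow(23, Rational(1, 2)))), -149), 2) = Pow(Add(-152, Mul(-6, Pow(23, Rational(1, 2)))), 2)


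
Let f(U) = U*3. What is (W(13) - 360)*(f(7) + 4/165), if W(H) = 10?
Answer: -242830/33 ≈ -7358.5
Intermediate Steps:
f(U) = 3*U
(W(13) - 360)*(f(7) + 4/165) = (10 - 360)*(3*7 + 4/165) = -350*(21 + 4*(1/165)) = -350*(21 + 4/165) = -350*3469/165 = -242830/33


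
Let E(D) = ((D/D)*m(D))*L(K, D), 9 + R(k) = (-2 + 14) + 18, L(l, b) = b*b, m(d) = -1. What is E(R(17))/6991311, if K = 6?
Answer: -147/2330437 ≈ -6.3078e-5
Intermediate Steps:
L(l, b) = b**2
R(k) = 21 (R(k) = -9 + ((-2 + 14) + 18) = -9 + (12 + 18) = -9 + 30 = 21)
E(D) = -D**2 (E(D) = ((D/D)*(-1))*D**2 = (1*(-1))*D**2 = -D**2)
E(R(17))/6991311 = -1*21**2/6991311 = -1*441*(1/6991311) = -441*1/6991311 = -147/2330437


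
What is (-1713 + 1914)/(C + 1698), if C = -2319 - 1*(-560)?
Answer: -201/61 ≈ -3.2951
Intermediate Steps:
C = -1759 (C = -2319 + 560 = -1759)
(-1713 + 1914)/(C + 1698) = (-1713 + 1914)/(-1759 + 1698) = 201/(-61) = 201*(-1/61) = -201/61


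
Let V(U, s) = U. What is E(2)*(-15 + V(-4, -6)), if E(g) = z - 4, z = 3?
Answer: 19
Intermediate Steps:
E(g) = -1 (E(g) = 3 - 4 = -1)
E(2)*(-15 + V(-4, -6)) = -(-15 - 4) = -1*(-19) = 19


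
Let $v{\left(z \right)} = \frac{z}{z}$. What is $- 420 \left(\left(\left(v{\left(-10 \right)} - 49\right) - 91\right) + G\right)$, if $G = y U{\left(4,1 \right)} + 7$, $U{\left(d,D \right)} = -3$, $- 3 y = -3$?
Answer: $56700$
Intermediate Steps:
$y = 1$ ($y = \left(- \frac{1}{3}\right) \left(-3\right) = 1$)
$v{\left(z \right)} = 1$
$G = 4$ ($G = 1 \left(-3\right) + 7 = -3 + 7 = 4$)
$- 420 \left(\left(\left(v{\left(-10 \right)} - 49\right) - 91\right) + G\right) = - 420 \left(\left(\left(1 - 49\right) - 91\right) + 4\right) = - 420 \left(\left(-48 - 91\right) + 4\right) = - 420 \left(-139 + 4\right) = \left(-420\right) \left(-135\right) = 56700$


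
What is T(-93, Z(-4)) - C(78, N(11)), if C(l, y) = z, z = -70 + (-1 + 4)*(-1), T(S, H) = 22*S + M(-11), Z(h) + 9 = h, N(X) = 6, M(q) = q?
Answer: -1984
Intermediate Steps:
Z(h) = -9 + h
T(S, H) = -11 + 22*S (T(S, H) = 22*S - 11 = -11 + 22*S)
z = -73 (z = -70 + 3*(-1) = -70 - 3 = -73)
C(l, y) = -73
T(-93, Z(-4)) - C(78, N(11)) = (-11 + 22*(-93)) - 1*(-73) = (-11 - 2046) + 73 = -2057 + 73 = -1984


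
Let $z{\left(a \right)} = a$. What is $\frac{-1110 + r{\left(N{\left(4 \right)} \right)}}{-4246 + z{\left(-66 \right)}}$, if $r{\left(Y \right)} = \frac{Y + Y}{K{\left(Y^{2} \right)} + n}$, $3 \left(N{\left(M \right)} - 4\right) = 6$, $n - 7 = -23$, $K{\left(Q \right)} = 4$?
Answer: $\frac{101}{392} \approx 0.25765$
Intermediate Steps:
$n = -16$ ($n = 7 - 23 = -16$)
$N{\left(M \right)} = 6$ ($N{\left(M \right)} = 4 + \frac{1}{3} \cdot 6 = 4 + 2 = 6$)
$r{\left(Y \right)} = - \frac{Y}{6}$ ($r{\left(Y \right)} = \frac{Y + Y}{4 - 16} = \frac{2 Y}{-12} = 2 Y \left(- \frac{1}{12}\right) = - \frac{Y}{6}$)
$\frac{-1110 + r{\left(N{\left(4 \right)} \right)}}{-4246 + z{\left(-66 \right)}} = \frac{-1110 - 1}{-4246 - 66} = \frac{-1110 - 1}{-4312} = \left(-1111\right) \left(- \frac{1}{4312}\right) = \frac{101}{392}$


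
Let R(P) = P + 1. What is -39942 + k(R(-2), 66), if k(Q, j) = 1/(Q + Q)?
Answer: -79885/2 ≈ -39943.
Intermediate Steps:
R(P) = 1 + P
k(Q, j) = 1/(2*Q)
-39942 + k(R(-2), 66) = -39942 + 1/(2*(1 - 2)) = -39942 + (1/2)/(-1) = -39942 + (1/2)*(-1) = -39942 - 1/2 = -79885/2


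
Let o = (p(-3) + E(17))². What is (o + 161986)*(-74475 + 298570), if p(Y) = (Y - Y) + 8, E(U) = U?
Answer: 36440312045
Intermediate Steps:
p(Y) = 8 (p(Y) = 0 + 8 = 8)
o = 625 (o = (8 + 17)² = 25² = 625)
(o + 161986)*(-74475 + 298570) = (625 + 161986)*(-74475 + 298570) = 162611*224095 = 36440312045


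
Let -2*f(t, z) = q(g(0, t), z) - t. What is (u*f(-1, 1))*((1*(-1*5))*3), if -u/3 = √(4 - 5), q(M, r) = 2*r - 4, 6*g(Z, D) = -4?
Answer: 45*I/2 ≈ 22.5*I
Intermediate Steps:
g(Z, D) = -⅔ (g(Z, D) = (⅙)*(-4) = -⅔)
q(M, r) = -4 + 2*r
f(t, z) = 2 + t/2 - z (f(t, z) = -((-4 + 2*z) - t)/2 = -(-4 - t + 2*z)/2 = 2 + t/2 - z)
u = -3*I (u = -3*√(4 - 5) = -3*I ≈ -3.0*I)
(u*f(-1, 1))*((1*(-1*5))*3) = ((-3*I)*(2 + (½)*(-1) - 1*1))*((1*(-1*5))*3) = ((-3*I)*(2 - ½ - 1))*((1*(-5))*3) = (-3*I*(½))*(-5*3) = -3*I/2*(-15) = 45*I/2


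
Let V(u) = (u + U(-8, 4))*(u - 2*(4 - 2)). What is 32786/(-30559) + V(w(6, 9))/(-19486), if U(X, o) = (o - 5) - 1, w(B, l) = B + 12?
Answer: -322856606/297736337 ≈ -1.0844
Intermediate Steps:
w(B, l) = 12 + B
U(X, o) = -6 + o (U(X, o) = (-5 + o) - 1 = -6 + o)
V(u) = (-4 + u)*(-2 + u) (V(u) = (u + (-6 + 4))*(u - 2*(4 - 2)) = (u - 2)*(u - 2*2) = (-2 + u)*(u - 4) = (-2 + u)*(-4 + u) = (-4 + u)*(-2 + u))
32786/(-30559) + V(w(6, 9))/(-19486) = 32786/(-30559) + (8 + (12 + 6)² - 6*(12 + 6))/(-19486) = 32786*(-1/30559) + (8 + 18² - 6*18)*(-1/19486) = -32786/30559 + (8 + 324 - 108)*(-1/19486) = -32786/30559 + 224*(-1/19486) = -32786/30559 - 112/9743 = -322856606/297736337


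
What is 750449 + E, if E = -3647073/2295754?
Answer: 42020552353/55994 ≈ 7.5045e+5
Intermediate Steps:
E = -88953/55994 (E = -3647073*1/2295754 = -88953/55994 ≈ -1.5886)
750449 + E = 750449 - 88953/55994 = 42020552353/55994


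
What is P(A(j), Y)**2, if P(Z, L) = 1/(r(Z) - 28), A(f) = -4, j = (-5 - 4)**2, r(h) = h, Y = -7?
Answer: 1/1024 ≈ 0.00097656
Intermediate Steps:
j = 81 (j = (-9)**2 = 81)
P(Z, L) = 1/(-28 + Z) (P(Z, L) = 1/(Z - 28) = 1/(-28 + Z))
P(A(j), Y)**2 = (1/(-28 - 4))**2 = (1/(-32))**2 = (-1/32)**2 = 1/1024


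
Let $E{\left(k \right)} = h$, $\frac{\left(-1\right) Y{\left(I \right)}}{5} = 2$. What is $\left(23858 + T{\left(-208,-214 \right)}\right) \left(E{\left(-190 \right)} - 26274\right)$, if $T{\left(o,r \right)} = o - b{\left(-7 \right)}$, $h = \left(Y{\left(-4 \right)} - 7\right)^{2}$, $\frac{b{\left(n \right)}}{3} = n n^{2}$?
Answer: $-641283815$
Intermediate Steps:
$Y{\left(I \right)} = -10$ ($Y{\left(I \right)} = \left(-5\right) 2 = -10$)
$b{\left(n \right)} = 3 n^{3}$ ($b{\left(n \right)} = 3 n n^{2} = 3 n^{3}$)
$h = 289$ ($h = \left(-10 - 7\right)^{2} = \left(-17\right)^{2} = 289$)
$E{\left(k \right)} = 289$
$T{\left(o,r \right)} = 1029 + o$ ($T{\left(o,r \right)} = o - 3 \left(-7\right)^{3} = o - 3 \left(-343\right) = o - -1029 = o + 1029 = 1029 + o$)
$\left(23858 + T{\left(-208,-214 \right)}\right) \left(E{\left(-190 \right)} - 26274\right) = \left(23858 + \left(1029 - 208\right)\right) \left(289 - 26274\right) = \left(23858 + 821\right) \left(-25985\right) = 24679 \left(-25985\right) = -641283815$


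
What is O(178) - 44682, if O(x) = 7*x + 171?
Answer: -43265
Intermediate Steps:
O(x) = 171 + 7*x
O(178) - 44682 = (171 + 7*178) - 44682 = (171 + 1246) - 44682 = 1417 - 44682 = -43265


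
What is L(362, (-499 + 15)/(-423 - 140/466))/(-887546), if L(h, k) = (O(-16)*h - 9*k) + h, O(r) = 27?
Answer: -499344298/43768887217 ≈ -0.011409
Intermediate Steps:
L(h, k) = -9*k + 28*h (L(h, k) = (27*h - 9*k) + h = (-9*k + 27*h) + h = -9*k + 28*h)
L(362, (-499 + 15)/(-423 - 140/466))/(-887546) = (-9*(-499 + 15)/(-423 - 140/466) + 28*362)/(-887546) = (-(-4356)/(-423 - 140*1/466) + 10136)*(-1/887546) = (-(-4356)/(-423 - 70/233) + 10136)*(-1/887546) = (-(-4356)/(-98629/233) + 10136)*(-1/887546) = (-(-4356)*(-233)/98629 + 10136)*(-1/887546) = (-9*112772/98629 + 10136)*(-1/887546) = (-1014948/98629 + 10136)*(-1/887546) = (998688596/98629)*(-1/887546) = -499344298/43768887217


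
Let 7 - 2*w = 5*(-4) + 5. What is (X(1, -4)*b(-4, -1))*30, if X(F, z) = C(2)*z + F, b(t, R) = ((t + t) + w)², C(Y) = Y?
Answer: -1890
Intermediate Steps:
w = 11 (w = 7/2 - (5*(-4) + 5)/2 = 7/2 - (-20 + 5)/2 = 7/2 - ½*(-15) = 7/2 + 15/2 = 11)
b(t, R) = (11 + 2*t)² (b(t, R) = ((t + t) + 11)² = (2*t + 11)² = (11 + 2*t)²)
X(F, z) = F + 2*z (X(F, z) = 2*z + F = F + 2*z)
(X(1, -4)*b(-4, -1))*30 = ((1 + 2*(-4))*(11 + 2*(-4))²)*30 = ((1 - 8)*(11 - 8)²)*30 = -7*3²*30 = -7*9*30 = -63*30 = -1890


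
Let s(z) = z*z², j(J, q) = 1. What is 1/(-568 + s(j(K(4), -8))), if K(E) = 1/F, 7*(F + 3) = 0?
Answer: -1/567 ≈ -0.0017637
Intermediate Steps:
F = -3 (F = -3 + (⅐)*0 = -3 + 0 = -3)
K(E) = -⅓ (K(E) = 1/(-3) = -⅓)
s(z) = z³
1/(-568 + s(j(K(4), -8))) = 1/(-568 + 1³) = 1/(-568 + 1) = 1/(-567) = -1/567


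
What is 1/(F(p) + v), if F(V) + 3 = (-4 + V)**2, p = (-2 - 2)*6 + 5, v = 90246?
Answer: 1/90772 ≈ 1.1017e-5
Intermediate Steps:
p = -19 (p = -4*6 + 5 = -24 + 5 = -19)
F(V) = -3 + (-4 + V)**2
1/(F(p) + v) = 1/((-3 + (-4 - 19)**2) + 90246) = 1/((-3 + (-23)**2) + 90246) = 1/((-3 + 529) + 90246) = 1/(526 + 90246) = 1/90772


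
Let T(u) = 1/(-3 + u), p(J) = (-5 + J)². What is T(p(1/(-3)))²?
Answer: 81/52441 ≈ 0.0015446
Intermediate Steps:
T(p(1/(-3)))² = (1/(-3 + (-5 + 1/(-3))²))² = (1/(-3 + (-5 - ⅓)²))² = (1/(-3 + (-16/3)²))² = (1/(-3 + 256/9))² = (1/(229/9))² = (9/229)² = 81/52441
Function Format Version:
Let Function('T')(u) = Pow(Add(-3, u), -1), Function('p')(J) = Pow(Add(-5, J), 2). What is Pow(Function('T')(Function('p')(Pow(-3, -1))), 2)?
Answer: Rational(81, 52441) ≈ 0.0015446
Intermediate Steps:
Pow(Function('T')(Function('p')(Pow(-3, -1))), 2) = Pow(Pow(Add(-3, Pow(Add(-5, Pow(-3, -1)), 2)), -1), 2) = Pow(Pow(Add(-3, Pow(Add(-5, Rational(-1, 3)), 2)), -1), 2) = Pow(Pow(Add(-3, Pow(Rational(-16, 3), 2)), -1), 2) = Pow(Pow(Add(-3, Rational(256, 9)), -1), 2) = Pow(Pow(Rational(229, 9), -1), 2) = Pow(Rational(9, 229), 2) = Rational(81, 52441)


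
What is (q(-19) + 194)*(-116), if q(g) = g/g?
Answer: -22620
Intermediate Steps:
q(g) = 1
(q(-19) + 194)*(-116) = (1 + 194)*(-116) = 195*(-116) = -22620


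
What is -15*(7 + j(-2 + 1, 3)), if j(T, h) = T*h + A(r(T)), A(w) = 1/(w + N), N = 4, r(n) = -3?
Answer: -75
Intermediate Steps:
A(w) = 1/(4 + w) (A(w) = 1/(w + 4) = 1/(4 + w))
j(T, h) = 1 + T*h (j(T, h) = T*h + 1/(4 - 3) = T*h + 1/1 = T*h + 1 = 1 + T*h)
-15*(7 + j(-2 + 1, 3)) = -15*(7 + (1 + (-2 + 1)*3)) = -15*(7 + (1 - 1*3)) = -15*(7 + (1 - 3)) = -15*(7 - 2) = -15*5 = -75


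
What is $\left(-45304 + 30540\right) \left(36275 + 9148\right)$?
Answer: $-670625172$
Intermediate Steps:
$\left(-45304 + 30540\right) \left(36275 + 9148\right) = \left(-14764\right) 45423 = -670625172$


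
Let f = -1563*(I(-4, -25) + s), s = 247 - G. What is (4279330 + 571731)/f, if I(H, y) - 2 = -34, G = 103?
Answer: -4851061/175056 ≈ -27.711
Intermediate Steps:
I(H, y) = -32 (I(H, y) = 2 - 34 = -32)
s = 144 (s = 247 - 1*103 = 247 - 103 = 144)
f = -175056 (f = -1563*(-32 + 144) = -1563*112 = -175056)
(4279330 + 571731)/f = (4279330 + 571731)/(-175056) = 4851061*(-1/175056) = -4851061/175056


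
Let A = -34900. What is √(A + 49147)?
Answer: 3*√1583 ≈ 119.36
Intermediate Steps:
√(A + 49147) = √(-34900 + 49147) = √14247 = 3*√1583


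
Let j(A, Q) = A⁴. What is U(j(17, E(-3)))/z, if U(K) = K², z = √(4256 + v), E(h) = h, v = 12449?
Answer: 6975757441*√16705/16705 ≈ 5.3972e+7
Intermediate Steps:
z = √16705 (z = √(4256 + 12449) = √16705 ≈ 129.25)
U(j(17, E(-3)))/z = (17⁴)²/(√16705) = 83521²*(√16705/16705) = 6975757441*(√16705/16705) = 6975757441*√16705/16705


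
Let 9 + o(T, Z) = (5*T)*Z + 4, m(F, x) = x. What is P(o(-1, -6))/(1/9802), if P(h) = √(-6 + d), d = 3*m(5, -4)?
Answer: 29406*I*√2 ≈ 41586.0*I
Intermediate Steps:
o(T, Z) = -5 + 5*T*Z (o(T, Z) = -9 + ((5*T)*Z + 4) = -9 + (5*T*Z + 4) = -9 + (4 + 5*T*Z) = -5 + 5*T*Z)
d = -12 (d = 3*(-4) = -12)
P(h) = 3*I*√2 (P(h) = √(-6 - 12) = √(-18) = 3*I*√2)
P(o(-1, -6))/(1/9802) = (3*I*√2)/(1/9802) = (3*I*√2)*9802 = 29406*I*√2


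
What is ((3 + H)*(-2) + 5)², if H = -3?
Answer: 25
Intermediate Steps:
((3 + H)*(-2) + 5)² = ((3 - 3)*(-2) + 5)² = (0*(-2) + 5)² = (0 + 5)² = 5² = 25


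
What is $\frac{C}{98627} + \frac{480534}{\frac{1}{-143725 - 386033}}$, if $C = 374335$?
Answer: $- \frac{25107152955475709}{98627} \approx -2.5457 \cdot 10^{11}$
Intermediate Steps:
$\frac{C}{98627} + \frac{480534}{\frac{1}{-143725 - 386033}} = \frac{374335}{98627} + \frac{480534}{\frac{1}{-143725 - 386033}} = 374335 \cdot \frac{1}{98627} + \frac{480534}{\frac{1}{-529758}} = \frac{374335}{98627} + \frac{480534}{- \frac{1}{529758}} = \frac{374335}{98627} + 480534 \left(-529758\right) = \frac{374335}{98627} - 254566730772 = - \frac{25107152955475709}{98627}$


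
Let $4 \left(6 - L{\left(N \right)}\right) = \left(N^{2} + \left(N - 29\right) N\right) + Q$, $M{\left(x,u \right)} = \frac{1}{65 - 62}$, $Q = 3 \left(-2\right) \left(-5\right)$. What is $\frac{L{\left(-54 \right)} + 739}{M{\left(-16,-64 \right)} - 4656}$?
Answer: $\frac{3336}{13967} \approx 0.23885$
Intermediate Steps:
$Q = 30$ ($Q = \left(-6\right) \left(-5\right) = 30$)
$M{\left(x,u \right)} = \frac{1}{3}$
$L{\left(N \right)} = - \frac{3}{2} - \frac{N^{2}}{4} - \frac{N \left(-29 + N\right)}{4}$ ($L{\left(N \right)} = 6 - \frac{\left(N^{2} + \left(N - 29\right) N\right) + 30}{4} = 6 - \frac{\left(N^{2} + \left(-29 + N\right) N\right) + 30}{4} = 6 - \frac{\left(N^{2} + N \left(-29 + N\right)\right) + 30}{4} = 6 - \frac{30 + N^{2} + N \left(-29 + N\right)}{4} = 6 - \left(\frac{15}{2} + \frac{N^{2}}{4} + \frac{N \left(-29 + N\right)}{4}\right) = - \frac{3}{2} - \frac{N^{2}}{4} - \frac{N \left(-29 + N\right)}{4}$)
$\frac{L{\left(-54 \right)} + 739}{M{\left(-16,-64 \right)} - 4656} = \frac{\left(- \frac{3}{2} - \frac{\left(-54\right)^{2}}{2} + \frac{29}{4} \left(-54\right)\right) + 739}{\frac{1}{3} - 4656} = \frac{\left(- \frac{3}{2} - 1458 - \frac{783}{2}\right) + 739}{- \frac{13967}{3}} = \left(\left(- \frac{3}{2} - 1458 - \frac{783}{2}\right) + 739\right) \left(- \frac{3}{13967}\right) = \left(-1851 + 739\right) \left(- \frac{3}{13967}\right) = \left(-1112\right) \left(- \frac{3}{13967}\right) = \frac{3336}{13967}$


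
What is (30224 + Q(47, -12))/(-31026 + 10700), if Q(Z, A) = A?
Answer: -15106/10163 ≈ -1.4864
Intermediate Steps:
(30224 + Q(47, -12))/(-31026 + 10700) = (30224 - 12)/(-31026 + 10700) = 30212/(-20326) = 30212*(-1/20326) = -15106/10163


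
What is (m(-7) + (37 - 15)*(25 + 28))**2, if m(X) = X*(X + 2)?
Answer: 1442401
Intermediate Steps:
m(X) = X*(2 + X)
(m(-7) + (37 - 15)*(25 + 28))**2 = (-7*(2 - 7) + (37 - 15)*(25 + 28))**2 = (-7*(-5) + 22*53)**2 = (35 + 1166)**2 = 1201**2 = 1442401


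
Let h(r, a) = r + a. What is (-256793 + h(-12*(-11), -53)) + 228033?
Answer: -28681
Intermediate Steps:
h(r, a) = a + r
(-256793 + h(-12*(-11), -53)) + 228033 = (-256793 + (-53 - 12*(-11))) + 228033 = (-256793 + (-53 + 132)) + 228033 = (-256793 + 79) + 228033 = -256714 + 228033 = -28681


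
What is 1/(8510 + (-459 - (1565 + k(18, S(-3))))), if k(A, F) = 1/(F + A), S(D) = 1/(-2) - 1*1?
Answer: 33/214036 ≈ 0.00015418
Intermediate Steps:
S(D) = -3/2 (S(D) = -1/2 - 1 = -3/2)
k(A, F) = 1/(A + F)
1/(8510 + (-459 - (1565 + k(18, S(-3))))) = 1/(8510 + (-459 - (1565 + 1/(18 - 3/2)))) = 1/(8510 + (-459 - (1565 + 1/(33/2)))) = 1/(8510 + (-459 - (1565 + 2/33))) = 1/(8510 + (-459 - 1*51647/33)) = 1/(8510 + (-459 - 51647/33)) = 1/(8510 - 66794/33) = 1/(214036/33) = 33/214036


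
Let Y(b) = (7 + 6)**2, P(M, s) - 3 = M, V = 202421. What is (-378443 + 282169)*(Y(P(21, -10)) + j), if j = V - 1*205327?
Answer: 263501938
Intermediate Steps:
P(M, s) = 3 + M
Y(b) = 169 (Y(b) = 13**2 = 169)
j = -2906 (j = 202421 - 1*205327 = 202421 - 205327 = -2906)
(-378443 + 282169)*(Y(P(21, -10)) + j) = (-378443 + 282169)*(169 - 2906) = -96274*(-2737) = 263501938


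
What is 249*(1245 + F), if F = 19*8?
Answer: 347853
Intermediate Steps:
F = 152
249*(1245 + F) = 249*(1245 + 152) = 249*1397 = 347853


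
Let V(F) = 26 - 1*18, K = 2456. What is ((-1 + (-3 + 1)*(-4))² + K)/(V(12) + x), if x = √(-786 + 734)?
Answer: 5010/29 - 2505*I*√13/58 ≈ 172.76 - 155.72*I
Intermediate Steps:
V(F) = 8 (V(F) = 26 - 18 = 8)
x = 2*I*√13 (x = √(-52) = 2*I*√13 ≈ 7.2111*I)
((-1 + (-3 + 1)*(-4))² + K)/(V(12) + x) = ((-1 + (-3 + 1)*(-4))² + 2456)/(8 + 2*I*√13) = ((-1 - 2*(-4))² + 2456)/(8 + 2*I*√13) = ((-1 + 8)² + 2456)/(8 + 2*I*√13) = (7² + 2456)/(8 + 2*I*√13) = (49 + 2456)/(8 + 2*I*√13) = 2505/(8 + 2*I*√13)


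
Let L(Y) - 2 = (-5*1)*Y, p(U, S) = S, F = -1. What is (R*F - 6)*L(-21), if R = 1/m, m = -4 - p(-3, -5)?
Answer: -749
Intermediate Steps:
L(Y) = 2 - 5*Y (L(Y) = 2 + (-5*1)*Y = 2 - 5*Y)
m = 1 (m = -4 - 1*(-5) = -4 + 5 = 1)
R = 1 (R = 1/1 = 1)
(R*F - 6)*L(-21) = (1*(-1) - 6)*(2 - 5*(-21)) = (-1 - 6)*(2 + 105) = -7*107 = -749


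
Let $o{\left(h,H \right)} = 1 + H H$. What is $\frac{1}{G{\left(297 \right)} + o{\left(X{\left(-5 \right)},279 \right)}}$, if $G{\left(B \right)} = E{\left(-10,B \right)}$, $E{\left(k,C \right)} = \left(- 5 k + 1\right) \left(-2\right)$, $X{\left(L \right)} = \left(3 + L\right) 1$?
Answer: $\frac{1}{77740} \approx 1.2863 \cdot 10^{-5}$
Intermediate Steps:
$X{\left(L \right)} = 3 + L$
$o{\left(h,H \right)} = 1 + H^{2}$
$E{\left(k,C \right)} = -2 + 10 k$ ($E{\left(k,C \right)} = \left(1 - 5 k\right) \left(-2\right) = -2 + 10 k$)
$G{\left(B \right)} = -102$ ($G{\left(B \right)} = -2 + 10 \left(-10\right) = -2 - 100 = -102$)
$\frac{1}{G{\left(297 \right)} + o{\left(X{\left(-5 \right)},279 \right)}} = \frac{1}{-102 + \left(1 + 279^{2}\right)} = \frac{1}{-102 + \left(1 + 77841\right)} = \frac{1}{-102 + 77842} = \frac{1}{77740}$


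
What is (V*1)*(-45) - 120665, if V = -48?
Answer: -118505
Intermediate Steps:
(V*1)*(-45) - 120665 = -48*1*(-45) - 120665 = -48*(-45) - 120665 = 2160 - 120665 = -118505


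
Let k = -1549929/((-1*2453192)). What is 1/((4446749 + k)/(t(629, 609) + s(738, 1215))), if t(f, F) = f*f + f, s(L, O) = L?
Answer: 973936849536/10908730622737 ≈ 0.089280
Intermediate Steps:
k = 1549929/2453192 (k = -1549929/(-2453192) = -1549929*(-1/2453192) = 1549929/2453192 ≈ 0.63180)
t(f, F) = f + f**2 (t(f, F) = f**2 + f = f + f**2)
1/((4446749 + k)/(t(629, 609) + s(738, 1215))) = 1/((4446749 + 1549929/2453192)/(629*(1 + 629) + 738)) = 1/(10908730622737/(2453192*(629*630 + 738))) = 1/(10908730622737/(2453192*(396270 + 738))) = 1/((10908730622737/2453192)/397008) = 1/((10908730622737/2453192)*(1/397008)) = 1/(10908730622737/973936849536) = 973936849536/10908730622737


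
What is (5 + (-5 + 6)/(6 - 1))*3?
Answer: 78/5 ≈ 15.600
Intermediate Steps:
(5 + (-5 + 6)/(6 - 1))*3 = (5 + 1/5)*3 = (26/5)*3 = 78/5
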